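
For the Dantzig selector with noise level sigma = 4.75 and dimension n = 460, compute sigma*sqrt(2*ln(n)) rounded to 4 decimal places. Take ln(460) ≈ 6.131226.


ln(460) ≈ 6.131226.
2*ln(n) ≈ 12.262452.
sqrt(2*ln(n)) ≈ sqrt(12.262452) ≈ 3.501778.
threshold ≈ 4.75*3.501778 = 16.6334455 ≈ 16.6334.

16.6334


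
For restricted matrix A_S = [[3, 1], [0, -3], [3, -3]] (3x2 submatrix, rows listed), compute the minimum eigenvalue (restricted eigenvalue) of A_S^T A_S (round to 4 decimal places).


A_S^T A_S = [[18, -6], [-6, 19]].
trace = 37.
det = 306.
disc = trace^2 - 4*det = 1369 - 4*306 = 145.
sqrt(145) ≈ 12.041595.
lam_min = (37 - sqrt(145))/2 ≈ (37 - 12.041595)/2 = 12.4792025 ≈ 12.4792.

12.4792


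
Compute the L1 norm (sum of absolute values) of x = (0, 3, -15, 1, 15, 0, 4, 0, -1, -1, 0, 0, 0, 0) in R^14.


Non-zero entries: [(1, 3), (2, -15), (3, 1), (4, 15), (6, 4), (8, -1), (9, -1)]
Absolute values: [3, 15, 1, 15, 4, 1, 1]
||x||_1 = sum = 40.

40


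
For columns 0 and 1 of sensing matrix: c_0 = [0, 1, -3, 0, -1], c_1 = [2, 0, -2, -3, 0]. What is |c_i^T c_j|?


Inner product: 0*2 + 1*0 + -3*-2 + 0*-3 + -1*0
Products: [0, 0, 6, 0, 0]
Sum = 6.
|dot| = 6.

6


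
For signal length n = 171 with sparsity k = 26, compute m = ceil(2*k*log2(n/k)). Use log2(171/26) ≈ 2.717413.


log2(n/k) = log2(171/26) ≈ 2.717413.
2*k*log2(n/k) ≈ 2*26*2.717413 = 141.305476.
m = ceil(141.305476) = 142.

142


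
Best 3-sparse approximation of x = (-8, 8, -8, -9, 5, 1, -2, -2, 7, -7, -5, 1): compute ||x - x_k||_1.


Sorted |x_i| descending: [9, 8, 8, 8, 7, 7, 5, 5, 2, 2, 1, 1]
Keep top 3: [9, 8, 8]
Tail entries: [8, 7, 7, 5, 5, 2, 2, 1, 1]
L1 error = sum of tail = 38.

38


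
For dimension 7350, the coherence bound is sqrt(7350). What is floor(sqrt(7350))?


85^2 = 7225 <= 7350 < 7396 = 86^2, so 85 <= sqrt(7350) < 86.
floor(sqrt(7350)) = 85.

85


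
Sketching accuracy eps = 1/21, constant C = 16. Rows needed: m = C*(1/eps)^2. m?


1/eps = 21.
(1/eps)^2 = 441.
m = 16*441 = 7056.

7056


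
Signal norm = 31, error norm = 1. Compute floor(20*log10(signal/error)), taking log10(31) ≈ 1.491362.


||x||/||e|| = 31/1 = 31.
log10(31) ≈ 1.491362.
20*log10(||x||/||e||) ≈ 20*1.491362 = 29.82724.
floor(29.82724) = 29.

29


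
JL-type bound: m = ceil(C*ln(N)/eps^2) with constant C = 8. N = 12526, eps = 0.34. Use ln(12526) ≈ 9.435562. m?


ln(12526) ≈ 9.435562.
eps^2 = 0.34^2 = 0.1156.
C*ln(N)/eps^2 ≈ 8*9.435562/0.1156 ≈ 652.9801.
m = ceil(652.9801) = 653.

653


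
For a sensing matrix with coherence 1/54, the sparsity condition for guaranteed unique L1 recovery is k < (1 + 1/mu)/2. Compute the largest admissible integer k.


1/mu = 54.
1 + 1/mu = 55.
(1 + 1/mu)/2 = 27.5 is not an integer, so k_max = floor(27.5) = 27.

27


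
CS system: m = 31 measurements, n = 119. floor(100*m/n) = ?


100*m/n = 100*31/119 ≈ 26.0504.
floor = 26.

26


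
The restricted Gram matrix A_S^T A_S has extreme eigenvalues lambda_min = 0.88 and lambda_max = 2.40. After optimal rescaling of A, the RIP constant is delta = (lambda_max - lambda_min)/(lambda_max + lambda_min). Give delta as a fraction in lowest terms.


lambda_max - lambda_min = 2.40 - 0.88 = 1.52.
lambda_max + lambda_min = 2.40 + 0.88 = 3.28.
delta = 1.52/3.28 = 152/328 = 19/41.

19/41


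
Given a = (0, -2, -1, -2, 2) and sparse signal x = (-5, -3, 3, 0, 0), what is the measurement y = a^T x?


Non-zero terms: ['0*-5', '-2*-3', '-1*3']
Products: [0, 6, -3]
y = sum = 3.

3


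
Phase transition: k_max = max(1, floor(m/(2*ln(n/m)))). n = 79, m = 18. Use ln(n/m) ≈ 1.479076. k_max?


n/m = 79/18.
ln(n/m) ≈ 1.479076.
2*ln(n/m) ≈ 2.958152.
m/(2*ln(n/m)) ≈ 18/2.958152 ≈ 6.0849.
floor = 6.
k_max = max(1, 6) = 6.

6


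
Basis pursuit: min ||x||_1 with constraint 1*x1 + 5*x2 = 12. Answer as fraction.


Axis intercepts:
  x1 = 12, x2 = 0: L1 = 12
  x1 = 0, x2 = 12/5: L1 = 12/5
x* = (0, 12/5)
||x*||_1 = 12/5.

12/5


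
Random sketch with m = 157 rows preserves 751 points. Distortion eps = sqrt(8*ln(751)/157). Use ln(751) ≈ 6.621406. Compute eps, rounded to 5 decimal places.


ln(751) ≈ 6.621406.
8*ln(N)/m ≈ 8*6.621406/157 ≈ 0.33739648.
eps = sqrt(0.33739648) ≈ 0.5808584 ≈ 0.58086.

0.58086


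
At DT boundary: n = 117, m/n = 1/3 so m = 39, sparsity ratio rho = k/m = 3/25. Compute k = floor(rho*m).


m = 1/3*117 = 39.
rho = 3/25.
rho*m = 3/25*39 = 4.68.
k = floor(4.68) = 4.

4


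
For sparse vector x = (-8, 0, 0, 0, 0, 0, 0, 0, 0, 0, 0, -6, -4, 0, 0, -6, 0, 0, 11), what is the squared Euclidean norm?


Non-zero entries: [(0, -8), (11, -6), (12, -4), (15, -6), (18, 11)]
Squares: [64, 36, 16, 36, 121]
||x||_2^2 = sum = 273.

273


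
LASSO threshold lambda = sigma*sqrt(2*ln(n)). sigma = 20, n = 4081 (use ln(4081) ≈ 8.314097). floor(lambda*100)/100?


ln(4081) ≈ 8.314097.
2*ln(n) ≈ 16.628194.
sqrt(2*ln(n)) ≈ sqrt(16.628194) ≈ 4.077768.
lambda ≈ 20*4.077768 = 81.55536.
floor(lambda*100)/100 = 81.55.

81.55


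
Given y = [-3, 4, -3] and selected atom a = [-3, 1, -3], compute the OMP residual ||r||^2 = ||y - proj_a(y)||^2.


a^T a = 19.
a^T y = 22.
coeff = 22/19 = 22/19.
||r||^2 = 162/19.

162/19


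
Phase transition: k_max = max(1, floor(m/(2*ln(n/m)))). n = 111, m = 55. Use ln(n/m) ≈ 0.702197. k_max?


n/m = 111/55.
ln(n/m) ≈ 0.702197.
2*ln(n/m) ≈ 1.404394.
m/(2*ln(n/m)) ≈ 55/1.404394 ≈ 39.1628.
floor = 39.
k_max = max(1, 39) = 39.

39


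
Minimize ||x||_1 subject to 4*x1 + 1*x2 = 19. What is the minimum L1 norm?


Axis intercepts:
  x1 = 19/4, x2 = 0: L1 = 19/4
  x1 = 0, x2 = 19: L1 = 19
x* = (19/4, 0)
||x*||_1 = 19/4.

19/4


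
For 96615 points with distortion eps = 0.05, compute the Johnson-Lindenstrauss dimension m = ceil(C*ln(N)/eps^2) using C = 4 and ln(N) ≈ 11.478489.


ln(96615) ≈ 11.478489.
eps^2 = 0.05^2 = 0.0025.
C*ln(N)/eps^2 ≈ 4*11.478489/0.0025 ≈ 18365.5824.
m = ceil(18365.5824) = 18366.

18366


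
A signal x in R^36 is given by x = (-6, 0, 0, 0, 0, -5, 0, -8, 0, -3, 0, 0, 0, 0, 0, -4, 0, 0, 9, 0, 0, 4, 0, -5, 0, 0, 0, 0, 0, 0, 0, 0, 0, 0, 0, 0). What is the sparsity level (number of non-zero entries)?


Non-zero positions: [0, 5, 7, 9, 15, 18, 21, 23].
Sparsity = 8.

8


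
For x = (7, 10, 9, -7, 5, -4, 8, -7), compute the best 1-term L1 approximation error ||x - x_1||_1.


Sorted |x_i| descending: [10, 9, 8, 7, 7, 7, 5, 4]
Keep top 1: [10]
Tail entries: [9, 8, 7, 7, 7, 5, 4]
L1 error = sum of tail = 47.

47


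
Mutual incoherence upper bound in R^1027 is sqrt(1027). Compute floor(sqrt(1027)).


32^2 = 1024 <= 1027 < 1089 = 33^2, so 32 <= sqrt(1027) < 33.
floor(sqrt(1027)) = 32.

32


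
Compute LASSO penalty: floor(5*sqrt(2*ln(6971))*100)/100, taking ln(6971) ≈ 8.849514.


ln(6971) ≈ 8.849514.
2*ln(n) ≈ 17.699028.
sqrt(2*ln(n)) ≈ sqrt(17.699028) ≈ 4.207021.
lambda ≈ 5*4.207021 = 21.035105.
floor(lambda*100)/100 = 21.03.

21.03


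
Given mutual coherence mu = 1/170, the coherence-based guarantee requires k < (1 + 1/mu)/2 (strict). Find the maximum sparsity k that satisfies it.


1/mu = 170.
1 + 1/mu = 171.
(1 + 1/mu)/2 = 85.5 is not an integer, so k_max = floor(85.5) = 85.

85


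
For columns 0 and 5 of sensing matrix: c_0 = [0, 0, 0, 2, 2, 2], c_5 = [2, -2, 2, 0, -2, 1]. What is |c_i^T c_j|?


Inner product: 0*2 + 0*-2 + 0*2 + 2*0 + 2*-2 + 2*1
Products: [0, 0, 0, 0, -4, 2]
Sum = -2.
|dot| = 2.

2


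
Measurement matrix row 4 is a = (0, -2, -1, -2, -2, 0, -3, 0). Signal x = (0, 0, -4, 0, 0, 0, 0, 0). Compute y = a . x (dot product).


Non-zero terms: ['-1*-4']
Products: [4]
y = sum = 4.

4


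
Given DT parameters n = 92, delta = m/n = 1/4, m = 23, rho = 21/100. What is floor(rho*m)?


m = 1/4*92 = 23.
rho = 21/100.
rho*m = 21/100*23 = 4.83.
k = floor(4.83) = 4.

4


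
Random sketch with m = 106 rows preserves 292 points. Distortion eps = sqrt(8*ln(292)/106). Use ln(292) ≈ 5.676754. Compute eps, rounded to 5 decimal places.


ln(292) ≈ 5.676754.
8*ln(N)/m ≈ 8*5.676754/106 ≈ 0.42843426.
eps = sqrt(0.42843426) ≈ 0.6545489 ≈ 0.65455.

0.65455


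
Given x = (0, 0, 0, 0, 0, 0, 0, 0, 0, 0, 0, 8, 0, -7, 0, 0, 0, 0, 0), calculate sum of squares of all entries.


Non-zero entries: [(11, 8), (13, -7)]
Squares: [64, 49]
||x||_2^2 = sum = 113.

113


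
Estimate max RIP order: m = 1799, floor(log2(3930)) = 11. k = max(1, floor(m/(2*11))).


floor(log2(3930)) = 11.
2*11 = 22.
m/(2*floor(log2(n))) = 1799/22 ≈ 81.7727.
floor = 81.
k = max(1, 81) = 81.

81


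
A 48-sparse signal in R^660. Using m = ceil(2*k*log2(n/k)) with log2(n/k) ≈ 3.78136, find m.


log2(n/k) = log2(660/48) ≈ 3.78136.
2*k*log2(n/k) ≈ 2*48*3.78136 = 363.01056.
m = ceil(363.01056) = 364.

364


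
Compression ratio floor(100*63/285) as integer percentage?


100*m/n = 100*63/285 ≈ 22.1053.
floor = 22.

22


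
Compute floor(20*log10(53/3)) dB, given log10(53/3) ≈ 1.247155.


||x||/||e|| = 53/3.
log10(53/3) ≈ 1.247155.
20*log10(||x||/||e||) ≈ 20*1.247155 = 24.9431.
floor(24.9431) = 24.

24


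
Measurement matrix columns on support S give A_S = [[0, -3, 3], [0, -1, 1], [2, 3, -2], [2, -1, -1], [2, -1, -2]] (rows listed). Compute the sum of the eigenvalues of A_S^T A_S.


Sum of eigenvalues of A_S^T A_S = trace(A_S^T A_S) = sum of squared column norms of A_S.
A_S^T A_S diagonal: [12, 21, 19].
trace = 12 + 21 + 19 = 52.

52


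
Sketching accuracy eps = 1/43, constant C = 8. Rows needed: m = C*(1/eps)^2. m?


1/eps = 43.
(1/eps)^2 = 1849.
m = 8*1849 = 14792.

14792


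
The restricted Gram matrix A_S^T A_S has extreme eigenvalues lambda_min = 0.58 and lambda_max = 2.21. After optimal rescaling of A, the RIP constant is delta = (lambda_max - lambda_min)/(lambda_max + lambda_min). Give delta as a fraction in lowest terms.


lambda_max - lambda_min = 2.21 - 0.58 = 1.63.
lambda_max + lambda_min = 2.21 + 0.58 = 2.79.
delta = 1.63/2.79 = 163/279.

163/279


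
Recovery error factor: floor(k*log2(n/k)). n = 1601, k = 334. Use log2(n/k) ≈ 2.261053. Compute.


log2(n/k) = log2(1601/334) ≈ 2.261053.
k*log2(n/k) ≈ 334*2.261053 = 755.191702.
floor(755.191702) = 755.

755


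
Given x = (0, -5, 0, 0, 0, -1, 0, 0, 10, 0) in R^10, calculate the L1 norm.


Non-zero entries: [(1, -5), (5, -1), (8, 10)]
Absolute values: [5, 1, 10]
||x||_1 = sum = 16.

16


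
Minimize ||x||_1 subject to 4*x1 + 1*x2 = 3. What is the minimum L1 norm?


Axis intercepts:
  x1 = 3/4, x2 = 0: L1 = 3/4
  x1 = 0, x2 = 3: L1 = 3
x* = (3/4, 0)
||x*||_1 = 3/4.

3/4


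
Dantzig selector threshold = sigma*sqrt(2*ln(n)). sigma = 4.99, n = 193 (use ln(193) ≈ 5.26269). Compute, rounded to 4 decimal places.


ln(193) ≈ 5.26269.
2*ln(n) ≈ 10.52538.
sqrt(2*ln(n)) ≈ sqrt(10.52538) ≈ 3.244284.
threshold ≈ 4.99*3.244284 = 16.18897716 ≈ 16.1890.

16.1890


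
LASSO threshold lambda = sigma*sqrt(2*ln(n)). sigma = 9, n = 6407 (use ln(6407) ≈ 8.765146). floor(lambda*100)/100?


ln(6407) ≈ 8.765146.
2*ln(n) ≈ 17.530292.
sqrt(2*ln(n)) ≈ sqrt(17.530292) ≈ 4.186919.
lambda ≈ 9*4.186919 = 37.682271.
floor(lambda*100)/100 = 37.68.

37.68


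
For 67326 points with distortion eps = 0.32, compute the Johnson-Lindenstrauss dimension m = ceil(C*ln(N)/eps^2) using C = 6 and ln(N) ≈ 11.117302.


ln(67326) ≈ 11.117302.
eps^2 = 0.32^2 = 0.1024.
C*ln(N)/eps^2 ≈ 6*11.117302/0.1024 ≈ 651.4044.
m = ceil(651.4044) = 652.

652


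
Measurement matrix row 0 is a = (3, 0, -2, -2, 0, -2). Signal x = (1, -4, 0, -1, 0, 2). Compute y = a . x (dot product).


Non-zero terms: ['3*1', '0*-4', '-2*-1', '-2*2']
Products: [3, 0, 2, -4]
y = sum = 1.

1


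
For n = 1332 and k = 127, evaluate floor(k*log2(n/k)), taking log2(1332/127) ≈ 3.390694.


log2(n/k) = log2(1332/127) ≈ 3.390694.
k*log2(n/k) ≈ 127*3.390694 = 430.618138.
floor(430.618138) = 430.

430


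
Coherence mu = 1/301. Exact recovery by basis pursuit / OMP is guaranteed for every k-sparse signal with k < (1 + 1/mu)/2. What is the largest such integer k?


1/mu = 301.
1 + 1/mu = 302.
(1 + 1/mu)/2 = 151 is an integer and the inequality is strict, so k_max = 151 - 1 = 150.

150


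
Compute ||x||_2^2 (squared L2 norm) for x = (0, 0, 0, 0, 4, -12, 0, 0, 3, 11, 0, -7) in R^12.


Non-zero entries: [(4, 4), (5, -12), (8, 3), (9, 11), (11, -7)]
Squares: [16, 144, 9, 121, 49]
||x||_2^2 = sum = 339.

339


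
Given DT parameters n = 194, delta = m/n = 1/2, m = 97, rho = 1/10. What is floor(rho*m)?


m = 1/2*194 = 97.
rho = 1/10.
rho*m = 1/10*97 = 9.7.
k = floor(9.7) = 9.

9


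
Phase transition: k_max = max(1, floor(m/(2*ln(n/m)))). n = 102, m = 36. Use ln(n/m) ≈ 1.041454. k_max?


n/m = 102/36 = 17/6.
ln(n/m) ≈ 1.041454.
2*ln(n/m) ≈ 2.082908.
m/(2*ln(n/m)) ≈ 36/2.082908 ≈ 17.2835.
floor = 17.
k_max = max(1, 17) = 17.

17


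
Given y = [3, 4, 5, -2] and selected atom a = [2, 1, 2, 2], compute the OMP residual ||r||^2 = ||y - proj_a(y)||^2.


a^T a = 13.
a^T y = 16.
coeff = 16/13 = 16/13.
||r||^2 = 446/13.

446/13


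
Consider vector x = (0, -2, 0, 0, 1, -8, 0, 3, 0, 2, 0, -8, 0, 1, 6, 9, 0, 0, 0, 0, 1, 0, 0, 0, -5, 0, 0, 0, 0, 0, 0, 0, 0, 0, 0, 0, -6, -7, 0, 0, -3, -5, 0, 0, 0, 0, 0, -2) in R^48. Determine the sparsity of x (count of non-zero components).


Non-zero positions: [1, 4, 5, 7, 9, 11, 13, 14, 15, 20, 24, 36, 37, 40, 41, 47].
Sparsity = 16.

16


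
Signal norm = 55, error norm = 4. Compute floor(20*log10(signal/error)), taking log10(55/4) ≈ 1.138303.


||x||/||e|| = 55/4.
log10(55/4) ≈ 1.138303.
20*log10(||x||/||e||) ≈ 20*1.138303 = 22.76606.
floor(22.76606) = 22.

22


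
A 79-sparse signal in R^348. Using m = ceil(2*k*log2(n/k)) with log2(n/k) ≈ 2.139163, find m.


log2(n/k) = log2(348/79) ≈ 2.139163.
2*k*log2(n/k) ≈ 2*79*2.139163 = 337.987754.
m = ceil(337.987754) = 338.

338


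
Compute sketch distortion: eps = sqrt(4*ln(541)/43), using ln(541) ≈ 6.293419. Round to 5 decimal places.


ln(541) ≈ 6.293419.
4*ln(N)/m ≈ 4*6.293419/43 ≈ 0.58543433.
eps = sqrt(0.58543433) ≈ 0.7651368 ≈ 0.76514.

0.76514


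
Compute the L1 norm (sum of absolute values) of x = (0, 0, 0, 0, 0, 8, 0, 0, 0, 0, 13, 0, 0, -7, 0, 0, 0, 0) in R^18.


Non-zero entries: [(5, 8), (10, 13), (13, -7)]
Absolute values: [8, 13, 7]
||x||_1 = sum = 28.

28


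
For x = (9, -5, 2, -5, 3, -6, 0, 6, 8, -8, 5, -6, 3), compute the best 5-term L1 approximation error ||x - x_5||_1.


Sorted |x_i| descending: [9, 8, 8, 6, 6, 6, 5, 5, 5, 3, 3, 2, 0]
Keep top 5: [9, 8, 8, 6, 6]
Tail entries: [6, 5, 5, 5, 3, 3, 2, 0]
L1 error = sum of tail = 29.

29


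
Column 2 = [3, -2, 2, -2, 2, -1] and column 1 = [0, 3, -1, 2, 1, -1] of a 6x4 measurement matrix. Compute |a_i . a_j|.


Inner product: 3*0 + -2*3 + 2*-1 + -2*2 + 2*1 + -1*-1
Products: [0, -6, -2, -4, 2, 1]
Sum = -9.
|dot| = 9.

9


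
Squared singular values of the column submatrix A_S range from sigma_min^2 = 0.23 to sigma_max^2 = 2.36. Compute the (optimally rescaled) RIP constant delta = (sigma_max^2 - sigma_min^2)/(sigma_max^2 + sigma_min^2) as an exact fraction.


lambda_max - lambda_min = 2.36 - 0.23 = 2.13.
lambda_max + lambda_min = 2.36 + 0.23 = 2.59.
delta = 2.13/2.59 = 213/259.

213/259


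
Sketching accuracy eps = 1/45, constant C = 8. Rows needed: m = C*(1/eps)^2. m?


1/eps = 45.
(1/eps)^2 = 2025.
m = 8*2025 = 16200.

16200


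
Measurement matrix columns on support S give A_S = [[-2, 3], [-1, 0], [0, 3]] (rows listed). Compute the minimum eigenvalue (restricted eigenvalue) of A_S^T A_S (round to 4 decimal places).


A_S^T A_S = [[5, -6], [-6, 18]].
trace = 23.
det = 54.
disc = trace^2 - 4*det = 529 - 4*54 = 313.
sqrt(313) ≈ 17.691806.
lam_min = (23 - sqrt(313))/2 ≈ (23 - 17.691806)/2 = 2.654097 ≈ 2.6541.

2.6541


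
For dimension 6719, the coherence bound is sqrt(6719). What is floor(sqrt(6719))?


81^2 = 6561 <= 6719 < 6724 = 82^2, so 81 <= sqrt(6719) < 82.
floor(sqrt(6719)) = 81.

81


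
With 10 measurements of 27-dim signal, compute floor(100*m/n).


100*m/n = 100*10/27 ≈ 37.037.
floor = 37.

37


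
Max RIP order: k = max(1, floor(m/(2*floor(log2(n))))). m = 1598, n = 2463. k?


floor(log2(2463)) = 11.
2*11 = 22.
m/(2*floor(log2(n))) = 1598/22 ≈ 72.6364.
floor = 72.
k = max(1, 72) = 72.

72


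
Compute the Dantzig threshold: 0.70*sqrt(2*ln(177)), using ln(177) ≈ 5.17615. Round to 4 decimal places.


ln(177) ≈ 5.17615.
2*ln(n) ≈ 10.3523.
sqrt(2*ln(n)) ≈ sqrt(10.3523) ≈ 3.217499.
threshold ≈ 0.70*3.217499 = 2.2522493 ≈ 2.2522.

2.2522


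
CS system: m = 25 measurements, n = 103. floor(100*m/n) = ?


100*m/n = 100*25/103 ≈ 24.2718.
floor = 24.

24


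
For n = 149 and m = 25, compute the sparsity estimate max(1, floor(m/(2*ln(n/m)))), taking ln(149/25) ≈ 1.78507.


n/m = 149/25.
ln(n/m) ≈ 1.78507.
2*ln(n/m) ≈ 3.57014.
m/(2*ln(n/m)) ≈ 25/3.57014 ≈ 7.0025.
floor = 7.
k_max = max(1, 7) = 7.

7


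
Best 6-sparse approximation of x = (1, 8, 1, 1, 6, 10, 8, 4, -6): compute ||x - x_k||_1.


Sorted |x_i| descending: [10, 8, 8, 6, 6, 4, 1, 1, 1]
Keep top 6: [10, 8, 8, 6, 6, 4]
Tail entries: [1, 1, 1]
L1 error = sum of tail = 3.

3


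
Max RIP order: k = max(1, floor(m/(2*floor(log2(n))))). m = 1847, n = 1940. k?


floor(log2(1940)) = 10.
2*10 = 20.
m/(2*floor(log2(n))) = 1847/20 ≈ 92.35.
floor = 92.
k = max(1, 92) = 92.

92


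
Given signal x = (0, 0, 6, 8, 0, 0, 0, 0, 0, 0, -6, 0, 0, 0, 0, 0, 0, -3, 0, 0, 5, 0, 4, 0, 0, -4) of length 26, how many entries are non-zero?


Non-zero positions: [2, 3, 10, 17, 20, 22, 25].
Sparsity = 7.

7


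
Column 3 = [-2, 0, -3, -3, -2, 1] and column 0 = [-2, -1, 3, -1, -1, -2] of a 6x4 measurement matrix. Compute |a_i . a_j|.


Inner product: -2*-2 + 0*-1 + -3*3 + -3*-1 + -2*-1 + 1*-2
Products: [4, 0, -9, 3, 2, -2]
Sum = -2.
|dot| = 2.

2


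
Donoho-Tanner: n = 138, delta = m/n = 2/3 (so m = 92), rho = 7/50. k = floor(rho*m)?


m = 2/3*138 = 92.
rho = 7/50.
rho*m = 7/50*92 = 12.88.
k = floor(12.88) = 12.

12


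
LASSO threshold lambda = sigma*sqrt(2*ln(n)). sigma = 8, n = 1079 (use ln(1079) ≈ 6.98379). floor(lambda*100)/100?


ln(1079) ≈ 6.98379.
2*ln(n) ≈ 13.96758.
sqrt(2*ln(n)) ≈ sqrt(13.96758) ≈ 3.737323.
lambda ≈ 8*3.737323 = 29.898584.
floor(lambda*100)/100 = 29.89.

29.89


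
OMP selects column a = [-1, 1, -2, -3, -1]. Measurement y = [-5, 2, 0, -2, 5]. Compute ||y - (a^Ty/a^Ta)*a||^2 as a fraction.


a^T a = 16.
a^T y = 8.
coeff = 8/16 = 1/2.
||r||^2 = 54.

54


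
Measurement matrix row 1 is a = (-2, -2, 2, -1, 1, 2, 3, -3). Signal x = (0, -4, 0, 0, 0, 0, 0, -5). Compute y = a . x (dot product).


Non-zero terms: ['-2*-4', '-3*-5']
Products: [8, 15]
y = sum = 23.

23


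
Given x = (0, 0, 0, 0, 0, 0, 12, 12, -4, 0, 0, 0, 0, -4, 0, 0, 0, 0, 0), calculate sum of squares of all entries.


Non-zero entries: [(6, 12), (7, 12), (8, -4), (13, -4)]
Squares: [144, 144, 16, 16]
||x||_2^2 = sum = 320.

320


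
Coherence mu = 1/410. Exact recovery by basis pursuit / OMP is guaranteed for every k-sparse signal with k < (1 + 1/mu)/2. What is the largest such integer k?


1/mu = 410.
1 + 1/mu = 411.
(1 + 1/mu)/2 = 205.5 is not an integer, so k_max = floor(205.5) = 205.

205


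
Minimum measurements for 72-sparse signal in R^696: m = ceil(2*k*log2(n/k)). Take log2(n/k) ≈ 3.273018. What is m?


log2(n/k) = log2(696/72) ≈ 3.273018.
2*k*log2(n/k) ≈ 2*72*3.273018 = 471.314592.
m = ceil(471.314592) = 472.

472


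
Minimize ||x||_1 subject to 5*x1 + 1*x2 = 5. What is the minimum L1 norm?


Axis intercepts:
  x1 = 1, x2 = 0: L1 = 1
  x1 = 0, x2 = 5: L1 = 5
x* = (1, 0)
||x*||_1 = 1.

1


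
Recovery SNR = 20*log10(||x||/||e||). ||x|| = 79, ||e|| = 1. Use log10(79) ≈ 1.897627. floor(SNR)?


||x||/||e|| = 79/1 = 79.
log10(79) ≈ 1.897627.
20*log10(||x||/||e||) ≈ 20*1.897627 = 37.95254.
floor(37.95254) = 37.

37


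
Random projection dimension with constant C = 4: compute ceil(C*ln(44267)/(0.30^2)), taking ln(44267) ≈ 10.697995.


ln(44267) ≈ 10.697995.
eps^2 = 0.30^2 = 0.09.
C*ln(N)/eps^2 ≈ 4*10.697995/0.09 ≈ 475.4664.
m = ceil(475.4664) = 476.

476


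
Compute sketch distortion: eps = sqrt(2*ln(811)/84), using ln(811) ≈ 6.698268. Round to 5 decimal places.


ln(811) ≈ 6.698268.
2*ln(N)/m ≈ 2*6.698268/84 ≈ 0.15948257.
eps = sqrt(0.15948257) ≈ 0.3993527 ≈ 0.39935.

0.39935


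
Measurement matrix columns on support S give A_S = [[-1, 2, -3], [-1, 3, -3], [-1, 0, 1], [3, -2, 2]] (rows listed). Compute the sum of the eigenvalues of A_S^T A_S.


Sum of eigenvalues of A_S^T A_S = trace(A_S^T A_S) = sum of squared column norms of A_S.
A_S^T A_S diagonal: [12, 17, 23].
trace = 12 + 17 + 23 = 52.

52


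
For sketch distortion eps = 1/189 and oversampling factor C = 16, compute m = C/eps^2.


1/eps = 189.
(1/eps)^2 = 35721.
m = 16*35721 = 571536.

571536


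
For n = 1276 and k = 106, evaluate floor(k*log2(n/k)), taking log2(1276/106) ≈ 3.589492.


log2(n/k) = log2(1276/106) ≈ 3.589492.
k*log2(n/k) ≈ 106*3.589492 = 380.486152.
floor(380.486152) = 380.

380


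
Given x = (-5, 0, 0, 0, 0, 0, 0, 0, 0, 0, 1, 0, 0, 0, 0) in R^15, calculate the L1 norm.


Non-zero entries: [(0, -5), (10, 1)]
Absolute values: [5, 1]
||x||_1 = sum = 6.

6


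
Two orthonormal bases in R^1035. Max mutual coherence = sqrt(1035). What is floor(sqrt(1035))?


32^2 = 1024 <= 1035 < 1089 = 33^2, so 32 <= sqrt(1035) < 33.
floor(sqrt(1035)) = 32.

32


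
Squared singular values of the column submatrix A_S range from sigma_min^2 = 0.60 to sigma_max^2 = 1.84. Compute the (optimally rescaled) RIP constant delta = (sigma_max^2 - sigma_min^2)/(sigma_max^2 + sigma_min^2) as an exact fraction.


lambda_max - lambda_min = 1.84 - 0.60 = 1.24.
lambda_max + lambda_min = 1.84 + 0.60 = 2.44.
delta = 1.24/2.44 = 124/244 = 31/61.

31/61


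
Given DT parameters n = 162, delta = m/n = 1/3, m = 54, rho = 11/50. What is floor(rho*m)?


m = 1/3*162 = 54.
rho = 11/50.
rho*m = 11/50*54 = 11.88.
k = floor(11.88) = 11.

11


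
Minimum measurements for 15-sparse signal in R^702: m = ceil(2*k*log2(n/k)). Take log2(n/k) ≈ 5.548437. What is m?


log2(n/k) = log2(702/15) ≈ 5.548437.
2*k*log2(n/k) ≈ 2*15*5.548437 = 166.45311.
m = ceil(166.45311) = 167.

167


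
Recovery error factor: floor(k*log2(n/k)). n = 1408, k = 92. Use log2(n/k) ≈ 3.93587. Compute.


log2(n/k) = log2(1408/92) ≈ 3.93587.
k*log2(n/k) ≈ 92*3.93587 = 362.10004.
floor(362.10004) = 362.

362


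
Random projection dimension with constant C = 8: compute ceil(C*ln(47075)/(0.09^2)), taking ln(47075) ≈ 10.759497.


ln(47075) ≈ 10.759497.
eps^2 = 0.09^2 = 0.0081.
C*ln(N)/eps^2 ≈ 8*10.759497/0.0081 ≈ 10626.6637.
m = ceil(10626.6637) = 10627.

10627


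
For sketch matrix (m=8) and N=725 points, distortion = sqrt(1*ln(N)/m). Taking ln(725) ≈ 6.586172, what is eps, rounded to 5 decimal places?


ln(725) ≈ 6.586172.
1*ln(N)/m ≈ 1*6.586172/8 ≈ 0.8232715.
eps = sqrt(0.8232715) ≈ 0.9073431 ≈ 0.90734.

0.90734


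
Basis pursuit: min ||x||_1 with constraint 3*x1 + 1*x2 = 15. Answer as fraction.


Axis intercepts:
  x1 = 5, x2 = 0: L1 = 5
  x1 = 0, x2 = 15: L1 = 15
x* = (5, 0)
||x*||_1 = 5.

5


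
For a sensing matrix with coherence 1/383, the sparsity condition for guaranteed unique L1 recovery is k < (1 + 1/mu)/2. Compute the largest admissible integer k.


1/mu = 383.
1 + 1/mu = 384.
(1 + 1/mu)/2 = 192 is an integer and the inequality is strict, so k_max = 192 - 1 = 191.

191


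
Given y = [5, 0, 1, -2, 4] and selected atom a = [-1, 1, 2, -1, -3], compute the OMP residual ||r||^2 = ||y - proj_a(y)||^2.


a^T a = 16.
a^T y = -13.
coeff = -13/16 = -13/16.
||r||^2 = 567/16.

567/16


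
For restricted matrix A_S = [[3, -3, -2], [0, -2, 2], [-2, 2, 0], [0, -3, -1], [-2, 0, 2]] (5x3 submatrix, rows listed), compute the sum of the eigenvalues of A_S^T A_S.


Sum of eigenvalues of A_S^T A_S = trace(A_S^T A_S) = sum of squared column norms of A_S.
A_S^T A_S diagonal: [17, 26, 13].
trace = 17 + 26 + 13 = 56.

56


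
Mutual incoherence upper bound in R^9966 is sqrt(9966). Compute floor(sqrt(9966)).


99^2 = 9801 <= 9966 < 10000 = 100^2, so 99 <= sqrt(9966) < 100.
floor(sqrt(9966)) = 99.

99


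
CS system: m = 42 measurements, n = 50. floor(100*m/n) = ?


100*m/n = 100*42/50 ≈ 84.0.
floor = 84.

84


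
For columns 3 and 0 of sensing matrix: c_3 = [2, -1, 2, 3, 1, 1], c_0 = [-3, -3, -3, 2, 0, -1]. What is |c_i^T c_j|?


Inner product: 2*-3 + -1*-3 + 2*-3 + 3*2 + 1*0 + 1*-1
Products: [-6, 3, -6, 6, 0, -1]
Sum = -4.
|dot| = 4.

4


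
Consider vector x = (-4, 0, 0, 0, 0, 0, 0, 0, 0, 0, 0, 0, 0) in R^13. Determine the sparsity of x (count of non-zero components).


Non-zero positions: [0].
Sparsity = 1.

1


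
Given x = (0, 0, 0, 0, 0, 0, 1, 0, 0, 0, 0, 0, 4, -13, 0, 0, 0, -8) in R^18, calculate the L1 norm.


Non-zero entries: [(6, 1), (12, 4), (13, -13), (17, -8)]
Absolute values: [1, 4, 13, 8]
||x||_1 = sum = 26.

26


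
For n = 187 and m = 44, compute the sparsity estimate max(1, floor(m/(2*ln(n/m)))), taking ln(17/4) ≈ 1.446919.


n/m = 187/44 = 17/4.
ln(n/m) ≈ 1.446919.
2*ln(n/m) ≈ 2.893838.
m/(2*ln(n/m)) ≈ 44/2.893838 ≈ 15.2047.
floor = 15.
k_max = max(1, 15) = 15.

15


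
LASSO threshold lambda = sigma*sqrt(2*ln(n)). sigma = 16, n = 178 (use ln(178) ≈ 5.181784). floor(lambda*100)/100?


ln(178) ≈ 5.181784.
2*ln(n) ≈ 10.363568.
sqrt(2*ln(n)) ≈ sqrt(10.363568) ≈ 3.21925.
lambda ≈ 16*3.21925 = 51.508.
floor(lambda*100)/100 = 51.50.

51.50


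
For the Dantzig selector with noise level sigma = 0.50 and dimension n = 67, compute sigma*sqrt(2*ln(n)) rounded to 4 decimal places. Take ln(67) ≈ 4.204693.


ln(67) ≈ 4.204693.
2*ln(n) ≈ 8.409386.
sqrt(2*ln(n)) ≈ sqrt(8.409386) ≈ 2.899894.
threshold ≈ 0.50*2.899894 = 1.449947 ≈ 1.4499.

1.4499


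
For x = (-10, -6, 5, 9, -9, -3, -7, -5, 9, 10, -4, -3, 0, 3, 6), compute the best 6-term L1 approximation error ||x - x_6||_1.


Sorted |x_i| descending: [10, 10, 9, 9, 9, 7, 6, 6, 5, 5, 4, 3, 3, 3, 0]
Keep top 6: [10, 10, 9, 9, 9, 7]
Tail entries: [6, 6, 5, 5, 4, 3, 3, 3, 0]
L1 error = sum of tail = 35.

35


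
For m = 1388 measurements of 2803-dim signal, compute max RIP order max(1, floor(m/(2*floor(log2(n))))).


floor(log2(2803)) = 11.
2*11 = 22.
m/(2*floor(log2(n))) = 1388/22 ≈ 63.0909.
floor = 63.
k = max(1, 63) = 63.

63


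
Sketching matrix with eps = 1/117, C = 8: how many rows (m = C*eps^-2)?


1/eps = 117.
(1/eps)^2 = 13689.
m = 8*13689 = 109512.

109512


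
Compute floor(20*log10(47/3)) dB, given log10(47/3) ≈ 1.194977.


||x||/||e|| = 47/3.
log10(47/3) ≈ 1.194977.
20*log10(||x||/||e||) ≈ 20*1.194977 = 23.89954.
floor(23.89954) = 23.

23


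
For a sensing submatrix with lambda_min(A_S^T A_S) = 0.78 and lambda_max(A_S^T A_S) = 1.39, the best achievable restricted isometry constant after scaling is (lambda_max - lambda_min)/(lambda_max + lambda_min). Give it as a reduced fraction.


lambda_max - lambda_min = 1.39 - 0.78 = 0.61.
lambda_max + lambda_min = 1.39 + 0.78 = 2.17.
delta = 0.61/2.17 = 61/217.

61/217


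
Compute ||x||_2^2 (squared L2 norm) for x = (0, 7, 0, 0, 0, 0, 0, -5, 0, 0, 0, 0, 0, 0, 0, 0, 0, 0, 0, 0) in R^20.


Non-zero entries: [(1, 7), (7, -5)]
Squares: [49, 25]
||x||_2^2 = sum = 74.

74


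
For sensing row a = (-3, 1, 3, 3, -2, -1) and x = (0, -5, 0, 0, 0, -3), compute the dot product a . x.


Non-zero terms: ['1*-5', '-1*-3']
Products: [-5, 3]
y = sum = -2.

-2


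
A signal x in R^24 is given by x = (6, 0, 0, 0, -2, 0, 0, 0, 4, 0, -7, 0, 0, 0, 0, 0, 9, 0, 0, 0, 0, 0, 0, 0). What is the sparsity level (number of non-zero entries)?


Non-zero positions: [0, 4, 8, 10, 16].
Sparsity = 5.

5


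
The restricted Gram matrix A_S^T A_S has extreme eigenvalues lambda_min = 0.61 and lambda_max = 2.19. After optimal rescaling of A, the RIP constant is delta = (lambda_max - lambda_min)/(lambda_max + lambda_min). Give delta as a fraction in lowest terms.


lambda_max - lambda_min = 2.19 - 0.61 = 1.58.
lambda_max + lambda_min = 2.19 + 0.61 = 2.80.
delta = 1.58/2.80 = 158/280 = 79/140.

79/140


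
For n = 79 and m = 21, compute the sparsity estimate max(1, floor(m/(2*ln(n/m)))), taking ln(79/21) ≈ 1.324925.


n/m = 79/21.
ln(n/m) ≈ 1.324925.
2*ln(n/m) ≈ 2.64985.
m/(2*ln(n/m)) ≈ 21/2.64985 ≈ 7.925.
floor = 7.
k_max = max(1, 7) = 7.

7


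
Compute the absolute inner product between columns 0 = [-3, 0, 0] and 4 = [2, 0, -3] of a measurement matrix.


Inner product: -3*2 + 0*0 + 0*-3
Products: [-6, 0, 0]
Sum = -6.
|dot| = 6.

6


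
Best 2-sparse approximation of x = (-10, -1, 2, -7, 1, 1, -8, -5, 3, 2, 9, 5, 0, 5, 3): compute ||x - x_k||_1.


Sorted |x_i| descending: [10, 9, 8, 7, 5, 5, 5, 3, 3, 2, 2, 1, 1, 1, 0]
Keep top 2: [10, 9]
Tail entries: [8, 7, 5, 5, 5, 3, 3, 2, 2, 1, 1, 1, 0]
L1 error = sum of tail = 43.

43


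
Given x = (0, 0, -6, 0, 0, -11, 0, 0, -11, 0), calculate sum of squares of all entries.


Non-zero entries: [(2, -6), (5, -11), (8, -11)]
Squares: [36, 121, 121]
||x||_2^2 = sum = 278.

278


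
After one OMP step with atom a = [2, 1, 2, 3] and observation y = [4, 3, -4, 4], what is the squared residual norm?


a^T a = 18.
a^T y = 15.
coeff = 15/18 = 5/6.
||r||^2 = 89/2.

89/2


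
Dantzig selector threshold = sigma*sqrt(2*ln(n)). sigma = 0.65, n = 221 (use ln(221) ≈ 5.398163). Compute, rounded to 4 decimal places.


ln(221) ≈ 5.398163.
2*ln(n) ≈ 10.796326.
sqrt(2*ln(n)) ≈ sqrt(10.796326) ≈ 3.285776.
threshold ≈ 0.65*3.285776 = 2.1357544 ≈ 2.1358.

2.1358


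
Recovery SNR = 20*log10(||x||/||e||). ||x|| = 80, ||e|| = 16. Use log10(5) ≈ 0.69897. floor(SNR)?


||x||/||e|| = 80/16 = 5.
log10(5) ≈ 0.69897.
20*log10(||x||/||e||) ≈ 20*0.69897 = 13.9794.
floor(13.9794) = 13.

13


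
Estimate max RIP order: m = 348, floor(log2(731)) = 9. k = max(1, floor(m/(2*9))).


floor(log2(731)) = 9.
2*9 = 18.
m/(2*floor(log2(n))) = 348/18 ≈ 19.3333.
floor = 19.
k = max(1, 19) = 19.

19


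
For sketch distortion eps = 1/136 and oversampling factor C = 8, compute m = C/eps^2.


1/eps = 136.
(1/eps)^2 = 18496.
m = 8*18496 = 147968.

147968


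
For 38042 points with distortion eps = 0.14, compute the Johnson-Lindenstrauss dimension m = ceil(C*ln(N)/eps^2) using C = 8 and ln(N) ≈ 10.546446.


ln(38042) ≈ 10.546446.
eps^2 = 0.14^2 = 0.0196.
C*ln(N)/eps^2 ≈ 8*10.546446/0.0196 ≈ 4304.6718.
m = ceil(4304.6718) = 4305.

4305


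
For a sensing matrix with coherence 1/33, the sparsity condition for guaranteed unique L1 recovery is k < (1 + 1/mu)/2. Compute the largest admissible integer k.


1/mu = 33.
1 + 1/mu = 34.
(1 + 1/mu)/2 = 17 is an integer and the inequality is strict, so k_max = 17 - 1 = 16.

16


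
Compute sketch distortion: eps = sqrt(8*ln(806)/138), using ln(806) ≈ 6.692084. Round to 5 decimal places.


ln(806) ≈ 6.692084.
8*ln(N)/m ≈ 8*6.692084/138 ≈ 0.3879469.
eps = sqrt(0.3879469) ≈ 0.6228538 ≈ 0.62285.

0.62285


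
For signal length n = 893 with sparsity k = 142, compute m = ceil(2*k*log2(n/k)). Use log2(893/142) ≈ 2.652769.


log2(n/k) = log2(893/142) ≈ 2.652769.
2*k*log2(n/k) ≈ 2*142*2.652769 = 753.386396.
m = ceil(753.386396) = 754.

754


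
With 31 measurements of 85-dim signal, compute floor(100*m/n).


100*m/n = 100*31/85 ≈ 36.4706.
floor = 36.

36


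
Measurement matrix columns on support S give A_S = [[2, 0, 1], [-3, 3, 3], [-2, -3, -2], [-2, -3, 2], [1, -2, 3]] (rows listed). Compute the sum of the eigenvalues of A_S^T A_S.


Sum of eigenvalues of A_S^T A_S = trace(A_S^T A_S) = sum of squared column norms of A_S.
A_S^T A_S diagonal: [22, 31, 27].
trace = 22 + 31 + 27 = 80.

80


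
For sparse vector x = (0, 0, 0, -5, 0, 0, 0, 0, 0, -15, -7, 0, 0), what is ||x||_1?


Non-zero entries: [(3, -5), (9, -15), (10, -7)]
Absolute values: [5, 15, 7]
||x||_1 = sum = 27.

27


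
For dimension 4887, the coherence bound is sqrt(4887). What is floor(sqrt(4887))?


69^2 = 4761 <= 4887 < 4900 = 70^2, so 69 <= sqrt(4887) < 70.
floor(sqrt(4887)) = 69.

69


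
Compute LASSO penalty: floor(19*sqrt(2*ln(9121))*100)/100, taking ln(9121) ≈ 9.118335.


ln(9121) ≈ 9.118335.
2*ln(n) ≈ 18.23667.
sqrt(2*ln(n)) ≈ sqrt(18.23667) ≈ 4.270441.
lambda ≈ 19*4.270441 = 81.138379.
floor(lambda*100)/100 = 81.13.

81.13


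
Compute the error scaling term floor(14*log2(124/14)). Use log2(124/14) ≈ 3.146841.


log2(n/k) = log2(124/14) ≈ 3.146841.
k*log2(n/k) ≈ 14*3.146841 = 44.055774.
floor(44.055774) = 44.

44


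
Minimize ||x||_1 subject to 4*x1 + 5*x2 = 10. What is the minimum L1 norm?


Axis intercepts:
  x1 = 5/2, x2 = 0: L1 = 5/2
  x1 = 0, x2 = 2: L1 = 2
x* = (0, 2)
||x*||_1 = 2.

2


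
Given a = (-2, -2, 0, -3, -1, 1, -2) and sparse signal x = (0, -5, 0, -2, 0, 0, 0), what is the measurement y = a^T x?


Non-zero terms: ['-2*-5', '-3*-2']
Products: [10, 6]
y = sum = 16.

16


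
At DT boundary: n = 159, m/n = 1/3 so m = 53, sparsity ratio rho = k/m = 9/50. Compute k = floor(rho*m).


m = 1/3*159 = 53.
rho = 9/50.
rho*m = 9/50*53 = 9.54.
k = floor(9.54) = 9.

9


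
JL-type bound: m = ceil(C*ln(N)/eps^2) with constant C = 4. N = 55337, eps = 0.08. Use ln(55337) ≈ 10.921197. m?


ln(55337) ≈ 10.921197.
eps^2 = 0.08^2 = 0.0064.
C*ln(N)/eps^2 ≈ 4*10.921197/0.0064 ≈ 6825.7481.
m = ceil(6825.7481) = 6826.

6826


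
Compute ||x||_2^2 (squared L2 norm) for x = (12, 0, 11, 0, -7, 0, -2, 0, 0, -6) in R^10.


Non-zero entries: [(0, 12), (2, 11), (4, -7), (6, -2), (9, -6)]
Squares: [144, 121, 49, 4, 36]
||x||_2^2 = sum = 354.

354


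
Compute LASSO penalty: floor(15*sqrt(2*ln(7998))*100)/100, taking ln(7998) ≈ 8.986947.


ln(7998) ≈ 8.986947.
2*ln(n) ≈ 17.973894.
sqrt(2*ln(n)) ≈ sqrt(17.973894) ≈ 4.239563.
lambda ≈ 15*4.239563 = 63.593445.
floor(lambda*100)/100 = 63.59.

63.59


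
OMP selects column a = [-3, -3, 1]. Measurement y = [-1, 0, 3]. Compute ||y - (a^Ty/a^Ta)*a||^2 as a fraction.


a^T a = 19.
a^T y = 6.
coeff = 6/19 = 6/19.
||r||^2 = 154/19.

154/19


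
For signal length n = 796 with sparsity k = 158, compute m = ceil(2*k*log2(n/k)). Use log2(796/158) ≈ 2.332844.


log2(n/k) = log2(796/158) ≈ 2.332844.
2*k*log2(n/k) ≈ 2*158*2.332844 = 737.178704.
m = ceil(737.178704) = 738.

738


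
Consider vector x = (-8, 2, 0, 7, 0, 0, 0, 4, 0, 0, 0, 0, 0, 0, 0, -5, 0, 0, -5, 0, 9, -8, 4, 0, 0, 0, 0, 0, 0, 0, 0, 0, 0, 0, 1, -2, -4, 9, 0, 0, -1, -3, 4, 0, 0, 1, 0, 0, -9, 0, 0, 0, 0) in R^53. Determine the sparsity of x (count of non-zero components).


Non-zero positions: [0, 1, 3, 7, 15, 18, 20, 21, 22, 34, 35, 36, 37, 40, 41, 42, 45, 48].
Sparsity = 18.

18


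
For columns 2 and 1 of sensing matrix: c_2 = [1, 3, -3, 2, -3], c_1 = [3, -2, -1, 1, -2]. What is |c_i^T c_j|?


Inner product: 1*3 + 3*-2 + -3*-1 + 2*1 + -3*-2
Products: [3, -6, 3, 2, 6]
Sum = 8.
|dot| = 8.

8


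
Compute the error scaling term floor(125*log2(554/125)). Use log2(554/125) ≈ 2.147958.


log2(n/k) = log2(554/125) ≈ 2.147958.
k*log2(n/k) ≈ 125*2.147958 = 268.49475.
floor(268.49475) = 268.

268


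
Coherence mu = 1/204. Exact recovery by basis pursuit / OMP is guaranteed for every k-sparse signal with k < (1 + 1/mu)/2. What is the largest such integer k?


1/mu = 204.
1 + 1/mu = 205.
(1 + 1/mu)/2 = 102.5 is not an integer, so k_max = floor(102.5) = 102.

102


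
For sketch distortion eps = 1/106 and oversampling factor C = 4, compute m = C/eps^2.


1/eps = 106.
(1/eps)^2 = 11236.
m = 4*11236 = 44944.

44944


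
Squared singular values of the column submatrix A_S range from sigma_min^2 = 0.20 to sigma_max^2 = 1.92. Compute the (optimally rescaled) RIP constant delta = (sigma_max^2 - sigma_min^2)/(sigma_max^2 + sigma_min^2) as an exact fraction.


lambda_max - lambda_min = 1.92 - 0.20 = 1.72.
lambda_max + lambda_min = 1.92 + 0.20 = 2.12.
delta = 1.72/2.12 = 172/212 = 43/53.

43/53


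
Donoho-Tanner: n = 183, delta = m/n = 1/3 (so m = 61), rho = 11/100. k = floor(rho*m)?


m = 1/3*183 = 61.
rho = 11/100.
rho*m = 11/100*61 = 6.71.
k = floor(6.71) = 6.

6


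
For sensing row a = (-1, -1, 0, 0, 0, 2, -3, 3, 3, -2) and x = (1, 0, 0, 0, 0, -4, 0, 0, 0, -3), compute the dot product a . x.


Non-zero terms: ['-1*1', '2*-4', '-2*-3']
Products: [-1, -8, 6]
y = sum = -3.

-3


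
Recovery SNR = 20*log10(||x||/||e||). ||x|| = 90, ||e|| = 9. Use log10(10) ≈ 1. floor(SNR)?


||x||/||e|| = 90/9 = 10.
log10(10) ≈ 1.
20*log10(||x||/||e||) ≈ 20*1 = 20.
floor(20) = 20.

20


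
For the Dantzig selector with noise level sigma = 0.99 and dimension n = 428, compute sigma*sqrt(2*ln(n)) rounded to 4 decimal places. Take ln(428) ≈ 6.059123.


ln(428) ≈ 6.059123.
2*ln(n) ≈ 12.118246.
sqrt(2*ln(n)) ≈ sqrt(12.118246) ≈ 3.481127.
threshold ≈ 0.99*3.481127 = 3.44631573 ≈ 3.4463.

3.4463


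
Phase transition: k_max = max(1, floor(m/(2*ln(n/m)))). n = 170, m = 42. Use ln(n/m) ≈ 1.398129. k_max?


n/m = 170/42 = 85/21.
ln(n/m) ≈ 1.398129.
2*ln(n/m) ≈ 2.796258.
m/(2*ln(n/m)) ≈ 42/2.796258 ≈ 15.0201.
floor = 15.
k_max = max(1, 15) = 15.

15


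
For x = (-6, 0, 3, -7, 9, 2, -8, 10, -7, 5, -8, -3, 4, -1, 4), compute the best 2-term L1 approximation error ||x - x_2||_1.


Sorted |x_i| descending: [10, 9, 8, 8, 7, 7, 6, 5, 4, 4, 3, 3, 2, 1, 0]
Keep top 2: [10, 9]
Tail entries: [8, 8, 7, 7, 6, 5, 4, 4, 3, 3, 2, 1, 0]
L1 error = sum of tail = 58.

58


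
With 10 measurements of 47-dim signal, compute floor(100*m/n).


100*m/n = 100*10/47 ≈ 21.2766.
floor = 21.

21


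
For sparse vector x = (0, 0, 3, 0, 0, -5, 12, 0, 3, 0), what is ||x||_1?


Non-zero entries: [(2, 3), (5, -5), (6, 12), (8, 3)]
Absolute values: [3, 5, 12, 3]
||x||_1 = sum = 23.

23


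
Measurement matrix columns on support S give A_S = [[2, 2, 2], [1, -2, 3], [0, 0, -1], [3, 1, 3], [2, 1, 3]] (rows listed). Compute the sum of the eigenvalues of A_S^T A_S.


Sum of eigenvalues of A_S^T A_S = trace(A_S^T A_S) = sum of squared column norms of A_S.
A_S^T A_S diagonal: [18, 10, 32].
trace = 18 + 10 + 32 = 60.

60


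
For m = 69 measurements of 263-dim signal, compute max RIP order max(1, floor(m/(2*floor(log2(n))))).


floor(log2(263)) = 8.
2*8 = 16.
m/(2*floor(log2(n))) = 69/16 ≈ 4.3125.
floor = 4.
k = max(1, 4) = 4.

4


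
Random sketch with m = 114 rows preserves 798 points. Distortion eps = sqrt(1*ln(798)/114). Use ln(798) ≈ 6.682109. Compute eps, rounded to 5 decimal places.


ln(798) ≈ 6.682109.
1*ln(N)/m ≈ 1*6.682109/114 ≈ 0.05861499.
eps = sqrt(0.05861499) ≈ 0.2421053 ≈ 0.24211.

0.24211


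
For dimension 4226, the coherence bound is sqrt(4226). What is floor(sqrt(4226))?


65^2 = 4225 <= 4226 < 4356 = 66^2, so 65 <= sqrt(4226) < 66.
floor(sqrt(4226)) = 65.

65


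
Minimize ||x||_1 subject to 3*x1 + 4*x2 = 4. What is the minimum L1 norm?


Axis intercepts:
  x1 = 4/3, x2 = 0: L1 = 4/3
  x1 = 0, x2 = 1: L1 = 1
x* = (0, 1)
||x*||_1 = 1.

1


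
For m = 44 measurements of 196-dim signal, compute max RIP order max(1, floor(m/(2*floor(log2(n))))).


floor(log2(196)) = 7.
2*7 = 14.
m/(2*floor(log2(n))) = 44/14 ≈ 3.1429.
floor = 3.
k = max(1, 3) = 3.

3


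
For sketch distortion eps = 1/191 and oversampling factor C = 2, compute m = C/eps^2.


1/eps = 191.
(1/eps)^2 = 36481.
m = 2*36481 = 72962.

72962
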